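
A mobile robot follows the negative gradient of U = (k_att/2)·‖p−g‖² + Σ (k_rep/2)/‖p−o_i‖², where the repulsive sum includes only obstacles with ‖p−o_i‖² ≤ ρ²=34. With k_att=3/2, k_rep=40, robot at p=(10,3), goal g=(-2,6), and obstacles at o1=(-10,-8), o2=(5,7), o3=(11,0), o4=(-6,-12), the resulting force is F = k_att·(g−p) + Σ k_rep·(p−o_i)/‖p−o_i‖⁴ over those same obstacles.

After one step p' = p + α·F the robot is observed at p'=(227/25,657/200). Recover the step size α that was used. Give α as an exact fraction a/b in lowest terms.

α = 1/20

F_att = 3/2·(g−p) = 3/2·(-12,3) = (-18.0000,4.5000)
o1: d²=521 > ρ²=34 → inactive
o2: d²=41 > ρ²=34 → inactive
o3: d²=10 ≤ ρ²=34; F_rep = 40·(-1,3)/10² = (-0.4000,1.2000)
o4: d²=481 > ρ²=34 → inactive
F = F_att + ΣF_rep = (-18.4000,5.7000)
Δp = p'−p = (-0.9200,0.2850); α = Δx/Fx = (-23/25) / (-92/5) = 1/20
check: Δy/Fy = (57/200) / (57/10) = 1/20 ✓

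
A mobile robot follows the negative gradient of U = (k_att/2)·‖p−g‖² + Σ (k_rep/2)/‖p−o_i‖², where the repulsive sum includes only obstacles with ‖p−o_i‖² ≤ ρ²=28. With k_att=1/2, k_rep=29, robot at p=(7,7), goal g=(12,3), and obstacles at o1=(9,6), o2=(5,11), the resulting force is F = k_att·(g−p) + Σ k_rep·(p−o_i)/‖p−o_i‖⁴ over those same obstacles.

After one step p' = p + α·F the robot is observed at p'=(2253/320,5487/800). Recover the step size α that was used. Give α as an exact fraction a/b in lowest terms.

α = 1/8

F_att = 1/2·(g−p) = 1/2·(5,-4) = (2.5000,-2.0000)
o1: d²=5 ≤ ρ²=28; F_rep = 29·(-2,1)/5² = (-2.3200,1.1600)
o2: d²=20 ≤ ρ²=28; F_rep = 29·(2,-4)/20² = (0.1450,-0.2900)
F = F_att + ΣF_rep = (0.3250,-1.1300)
Δp = p'−p = (0.0406,-0.1412); α = Δx/Fx = (13/320) / (13/40) = 1/8
check: Δy/Fy = (-113/800) / (-113/100) = 1/8 ✓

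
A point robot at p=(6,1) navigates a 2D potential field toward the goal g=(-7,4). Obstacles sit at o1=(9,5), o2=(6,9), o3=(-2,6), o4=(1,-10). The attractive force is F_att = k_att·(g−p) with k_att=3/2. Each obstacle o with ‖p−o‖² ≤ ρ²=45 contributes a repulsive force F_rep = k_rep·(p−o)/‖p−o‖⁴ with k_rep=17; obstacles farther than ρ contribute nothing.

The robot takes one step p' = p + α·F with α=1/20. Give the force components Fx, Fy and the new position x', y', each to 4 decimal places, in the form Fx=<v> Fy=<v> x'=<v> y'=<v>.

F_att = 3/2·(g−p) = 3/2·(-13,3) = (-19.5000,4.5000)
o1: d²=25 ≤ ρ²=45; F_rep = 17·(-3,-4)/25² = (-0.0816,-0.1088)
o2: d²=64 > ρ²=45 → inactive
o3: d²=89 > ρ²=45 → inactive
o4: d²=146 > ρ²=45 → inactive
F = F_att + ΣF_rep = (-19.5816,4.3912)
p' = p + 1/20·F = (5.0209,1.2196)

Fx=-19.5816 Fy=4.3912 x'=5.0209 y'=1.2196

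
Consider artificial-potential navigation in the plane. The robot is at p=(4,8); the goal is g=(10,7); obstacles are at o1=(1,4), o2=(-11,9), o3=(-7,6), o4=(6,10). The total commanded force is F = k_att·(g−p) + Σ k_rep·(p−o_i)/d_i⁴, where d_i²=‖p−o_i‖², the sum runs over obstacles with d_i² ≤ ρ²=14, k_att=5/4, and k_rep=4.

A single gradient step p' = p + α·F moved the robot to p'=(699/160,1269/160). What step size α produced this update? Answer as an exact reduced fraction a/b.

α = 1/20

F_att = 5/4·(g−p) = 5/4·(6,-1) = (7.5000,-1.2500)
o1: d²=25 > ρ²=14 → inactive
o2: d²=226 > ρ²=14 → inactive
o3: d²=125 > ρ²=14 → inactive
o4: d²=8 ≤ ρ²=14; F_rep = 4·(-2,-2)/8² = (-0.1250,-0.1250)
F = F_att + ΣF_rep = (7.3750,-1.3750)
Δp = p'−p = (0.3688,-0.0688); α = Δx/Fx = (59/160) / (59/8) = 1/20
check: Δy/Fy = (-11/160) / (-11/8) = 1/20 ✓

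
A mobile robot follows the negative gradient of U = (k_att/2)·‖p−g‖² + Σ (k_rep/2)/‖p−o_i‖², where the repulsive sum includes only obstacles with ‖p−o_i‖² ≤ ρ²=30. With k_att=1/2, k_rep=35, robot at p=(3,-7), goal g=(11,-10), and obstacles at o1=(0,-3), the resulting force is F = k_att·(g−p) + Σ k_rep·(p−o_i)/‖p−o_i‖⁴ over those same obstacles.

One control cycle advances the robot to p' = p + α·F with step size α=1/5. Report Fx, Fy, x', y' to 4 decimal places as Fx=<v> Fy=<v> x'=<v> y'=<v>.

F_att = 1/2·(g−p) = 1/2·(8,-3) = (4.0000,-1.5000)
o1: d²=25 ≤ ρ²=30; F_rep = 35·(3,-4)/25² = (0.1680,-0.2240)
F = F_att + ΣF_rep = (4.1680,-1.7240)
p' = p + 1/5·F = (3.8336,-7.3448)

Fx=4.1680 Fy=-1.7240 x'=3.8336 y'=-7.3448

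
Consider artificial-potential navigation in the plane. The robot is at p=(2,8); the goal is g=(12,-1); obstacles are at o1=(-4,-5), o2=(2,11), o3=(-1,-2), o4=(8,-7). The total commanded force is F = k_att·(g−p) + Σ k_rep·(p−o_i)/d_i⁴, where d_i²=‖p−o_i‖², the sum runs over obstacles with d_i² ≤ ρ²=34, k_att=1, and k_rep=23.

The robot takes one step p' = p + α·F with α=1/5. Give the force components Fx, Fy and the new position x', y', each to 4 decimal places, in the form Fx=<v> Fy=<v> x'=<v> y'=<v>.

Fx=10.0000 Fy=-9.8519 x'=4.0000 y'=6.0296

F_att = 1·(g−p) = 1·(10,-9) = (10.0000,-9.0000)
o1: d²=205 > ρ²=34 → inactive
o2: d²=9 ≤ ρ²=34; F_rep = 23·(0,-3)/9² = (0.0000,-0.8519)
o3: d²=109 > ρ²=34 → inactive
o4: d²=261 > ρ²=34 → inactive
F = F_att + ΣF_rep = (10.0000,-9.8519)
p' = p + 1/5·F = (4.0000,6.0296)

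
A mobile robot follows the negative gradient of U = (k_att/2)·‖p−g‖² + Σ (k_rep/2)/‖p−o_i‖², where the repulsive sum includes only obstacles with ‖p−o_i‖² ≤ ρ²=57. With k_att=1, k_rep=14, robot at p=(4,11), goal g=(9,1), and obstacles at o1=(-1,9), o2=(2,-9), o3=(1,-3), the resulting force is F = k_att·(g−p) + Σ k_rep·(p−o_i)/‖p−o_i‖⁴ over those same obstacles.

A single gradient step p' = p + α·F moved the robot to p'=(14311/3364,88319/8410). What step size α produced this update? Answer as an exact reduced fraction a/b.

α = 1/20

F_att = 1·(g−p) = 1·(5,-10) = (5.0000,-10.0000)
o1: d²=29 ≤ ρ²=57; F_rep = 14·(5,2)/29² = (0.0832,0.0333)
o2: d²=404 > ρ²=57 → inactive
o3: d²=205 > ρ²=57 → inactive
F = F_att + ΣF_rep = (5.0832,-9.9667)
Δp = p'−p = (0.2542,-0.4983); α = Δx/Fx = (855/3364) / (4275/841) = 1/20
check: Δy/Fy = (-4191/8410) / (-8382/841) = 1/20 ✓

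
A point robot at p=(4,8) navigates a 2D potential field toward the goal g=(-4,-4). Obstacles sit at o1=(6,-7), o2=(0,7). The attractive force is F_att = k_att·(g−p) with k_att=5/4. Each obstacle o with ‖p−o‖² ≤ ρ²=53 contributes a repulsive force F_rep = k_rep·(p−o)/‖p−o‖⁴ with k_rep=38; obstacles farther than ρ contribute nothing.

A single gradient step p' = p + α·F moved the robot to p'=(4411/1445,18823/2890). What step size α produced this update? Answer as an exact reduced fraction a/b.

F_att = 5/4·(g−p) = 5/4·(-8,-12) = (-10.0000,-15.0000)
o1: d²=229 > ρ²=53 → inactive
o2: d²=17 ≤ ρ²=53; F_rep = 38·(4,1)/17² = (0.5260,0.1315)
F = F_att + ΣF_rep = (-9.4740,-14.8685)
Δp = p'−p = (-0.9474,-1.4869); α = Δx/Fx = (-1369/1445) / (-2738/289) = 1/10
check: Δy/Fy = (-4297/2890) / (-4297/289) = 1/10 ✓

α = 1/10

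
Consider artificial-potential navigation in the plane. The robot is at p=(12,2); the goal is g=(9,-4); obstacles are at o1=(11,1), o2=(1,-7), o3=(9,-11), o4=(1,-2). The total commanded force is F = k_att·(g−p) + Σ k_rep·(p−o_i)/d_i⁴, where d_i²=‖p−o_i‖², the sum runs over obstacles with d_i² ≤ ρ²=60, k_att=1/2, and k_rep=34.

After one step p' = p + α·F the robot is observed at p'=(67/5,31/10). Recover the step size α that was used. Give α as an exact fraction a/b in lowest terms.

F_att = 1/2·(g−p) = 1/2·(-3,-6) = (-1.5000,-3.0000)
o1: d²=2 ≤ ρ²=60; F_rep = 34·(1,1)/2² = (8.5000,8.5000)
o2: d²=202 > ρ²=60 → inactive
o3: d²=178 > ρ²=60 → inactive
o4: d²=137 > ρ²=60 → inactive
F = F_att + ΣF_rep = (7.0000,5.5000)
Δp = p'−p = (1.4000,1.1000); α = Δx/Fx = (7/5) / (7) = 1/5
check: Δy/Fy = (11/10) / (11/2) = 1/5 ✓

α = 1/5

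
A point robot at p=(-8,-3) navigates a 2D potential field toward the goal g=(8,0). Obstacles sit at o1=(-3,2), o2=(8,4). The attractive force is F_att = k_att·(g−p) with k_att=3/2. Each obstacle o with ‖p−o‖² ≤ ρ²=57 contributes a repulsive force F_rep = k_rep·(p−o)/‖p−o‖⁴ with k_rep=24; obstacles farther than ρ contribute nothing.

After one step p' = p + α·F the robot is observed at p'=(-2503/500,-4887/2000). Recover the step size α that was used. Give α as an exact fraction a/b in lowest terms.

F_att = 3/2·(g−p) = 3/2·(16,3) = (24.0000,4.5000)
o1: d²=50 ≤ ρ²=57; F_rep = 24·(-5,-5)/50² = (-0.0480,-0.0480)
o2: d²=305 > ρ²=57 → inactive
F = F_att + ΣF_rep = (23.9520,4.4520)
Δp = p'−p = (2.9940,0.5565); α = Δx/Fx = (1497/500) / (2994/125) = 1/8
check: Δy/Fy = (1113/2000) / (1113/250) = 1/8 ✓

α = 1/8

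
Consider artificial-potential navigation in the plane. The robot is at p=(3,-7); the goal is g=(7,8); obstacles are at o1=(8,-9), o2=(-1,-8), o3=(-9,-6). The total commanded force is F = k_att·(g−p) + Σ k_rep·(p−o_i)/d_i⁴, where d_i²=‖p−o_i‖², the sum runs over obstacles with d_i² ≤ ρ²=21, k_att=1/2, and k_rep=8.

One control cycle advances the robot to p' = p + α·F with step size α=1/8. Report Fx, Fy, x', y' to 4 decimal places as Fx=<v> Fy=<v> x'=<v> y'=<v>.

Fx=2.1107 Fy=7.5277 x'=3.2638 y'=-6.0590

F_att = 1/2·(g−p) = 1/2·(4,15) = (2.0000,7.5000)
o1: d²=29 > ρ²=21 → inactive
o2: d²=17 ≤ ρ²=21; F_rep = 8·(4,1)/17² = (0.1107,0.0277)
o3: d²=145 > ρ²=21 → inactive
F = F_att + ΣF_rep = (2.1107,7.5277)
p' = p + 1/8·F = (3.2638,-6.0590)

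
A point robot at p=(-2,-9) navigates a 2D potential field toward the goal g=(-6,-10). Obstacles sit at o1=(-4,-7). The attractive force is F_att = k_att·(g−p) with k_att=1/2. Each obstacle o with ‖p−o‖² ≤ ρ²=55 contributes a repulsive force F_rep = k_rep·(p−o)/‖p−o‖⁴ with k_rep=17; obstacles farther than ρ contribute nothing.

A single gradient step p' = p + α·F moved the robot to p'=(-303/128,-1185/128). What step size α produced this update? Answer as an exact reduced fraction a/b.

α = 1/4

F_att = 1/2·(g−p) = 1/2·(-4,-1) = (-2.0000,-0.5000)
o1: d²=8 ≤ ρ²=55; F_rep = 17·(2,-2)/8² = (0.5312,-0.5312)
F = F_att + ΣF_rep = (-1.4688,-1.0312)
Δp = p'−p = (-0.3672,-0.2578); α = Δx/Fx = (-47/128) / (-47/32) = 1/4
check: Δy/Fy = (-33/128) / (-33/32) = 1/4 ✓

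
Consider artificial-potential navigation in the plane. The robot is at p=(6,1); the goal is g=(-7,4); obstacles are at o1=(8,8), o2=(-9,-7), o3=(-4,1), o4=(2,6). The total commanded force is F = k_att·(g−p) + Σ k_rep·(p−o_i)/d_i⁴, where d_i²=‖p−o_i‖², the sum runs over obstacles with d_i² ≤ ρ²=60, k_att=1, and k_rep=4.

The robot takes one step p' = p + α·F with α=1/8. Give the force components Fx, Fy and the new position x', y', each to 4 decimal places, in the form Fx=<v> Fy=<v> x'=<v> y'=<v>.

Fx=-12.9933 Fy=2.9781 x'=4.3758 y'=1.3723

F_att = 1·(g−p) = 1·(-13,3) = (-13.0000,3.0000)
o1: d²=53 ≤ ρ²=60; F_rep = 4·(-2,-7)/53² = (-0.0028,-0.0100)
o2: d²=289 > ρ²=60 → inactive
o3: d²=100 > ρ²=60 → inactive
o4: d²=41 ≤ ρ²=60; F_rep = 4·(4,-5)/41² = (0.0095,-0.0119)
F = F_att + ΣF_rep = (-12.9933,2.9781)
p' = p + 1/8·F = (4.3758,1.3723)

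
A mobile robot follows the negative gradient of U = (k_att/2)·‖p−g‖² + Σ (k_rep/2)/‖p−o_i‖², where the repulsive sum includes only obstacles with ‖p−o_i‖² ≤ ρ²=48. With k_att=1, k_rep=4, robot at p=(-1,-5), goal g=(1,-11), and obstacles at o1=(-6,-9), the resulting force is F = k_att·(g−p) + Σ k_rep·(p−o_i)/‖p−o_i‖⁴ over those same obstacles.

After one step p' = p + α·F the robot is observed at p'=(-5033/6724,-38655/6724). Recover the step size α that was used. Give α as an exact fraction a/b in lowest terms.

F_att = 1·(g−p) = 1·(2,-6) = (2.0000,-6.0000)
o1: d²=41 ≤ ρ²=48; F_rep = 4·(5,4)/41² = (0.0119,0.0095)
F = F_att + ΣF_rep = (2.0119,-5.9905)
Δp = p'−p = (0.2515,-0.7488); α = Δx/Fx = (1691/6724) / (3382/1681) = 1/8
check: Δy/Fy = (-5035/6724) / (-10070/1681) = 1/8 ✓

α = 1/8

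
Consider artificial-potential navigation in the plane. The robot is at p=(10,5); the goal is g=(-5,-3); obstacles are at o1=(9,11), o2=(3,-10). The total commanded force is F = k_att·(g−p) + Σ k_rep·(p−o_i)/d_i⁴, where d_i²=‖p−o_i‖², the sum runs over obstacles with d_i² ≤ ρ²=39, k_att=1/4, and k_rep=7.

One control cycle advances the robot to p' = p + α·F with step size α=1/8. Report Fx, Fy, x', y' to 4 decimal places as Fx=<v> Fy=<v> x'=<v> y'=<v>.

F_att = 1/4·(g−p) = 1/4·(-15,-8) = (-3.7500,-2.0000)
o1: d²=37 ≤ ρ²=39; F_rep = 7·(1,-6)/37² = (0.0051,-0.0307)
o2: d²=274 > ρ²=39 → inactive
F = F_att + ΣF_rep = (-3.7449,-2.0307)
p' = p + 1/8·F = (9.5319,4.7462)

Fx=-3.7449 Fy=-2.0307 x'=9.5319 y'=4.7462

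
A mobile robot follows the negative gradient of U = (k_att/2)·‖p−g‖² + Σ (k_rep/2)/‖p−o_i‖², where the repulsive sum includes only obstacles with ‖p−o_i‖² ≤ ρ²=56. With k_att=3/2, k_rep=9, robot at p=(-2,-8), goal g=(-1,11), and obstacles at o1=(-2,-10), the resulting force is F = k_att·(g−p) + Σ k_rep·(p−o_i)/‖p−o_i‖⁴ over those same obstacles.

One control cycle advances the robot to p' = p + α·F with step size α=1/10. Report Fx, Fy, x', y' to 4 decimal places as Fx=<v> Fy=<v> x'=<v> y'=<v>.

Fx=1.5000 Fy=29.6250 x'=-1.8500 y'=-5.0375

F_att = 3/2·(g−p) = 3/2·(1,19) = (1.5000,28.5000)
o1: d²=4 ≤ ρ²=56; F_rep = 9·(0,2)/4² = (0.0000,1.1250)
F = F_att + ΣF_rep = (1.5000,29.6250)
p' = p + 1/10·F = (-1.8500,-5.0375)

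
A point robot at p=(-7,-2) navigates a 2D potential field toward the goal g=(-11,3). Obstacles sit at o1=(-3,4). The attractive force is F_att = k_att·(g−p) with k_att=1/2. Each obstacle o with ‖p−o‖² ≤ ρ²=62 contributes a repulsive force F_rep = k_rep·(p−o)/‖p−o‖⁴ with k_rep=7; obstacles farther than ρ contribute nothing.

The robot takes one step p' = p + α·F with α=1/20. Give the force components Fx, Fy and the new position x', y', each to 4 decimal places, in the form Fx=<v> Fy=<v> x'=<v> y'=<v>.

F_att = 1/2·(g−p) = 1/2·(-4,5) = (-2.0000,2.5000)
o1: d²=52 ≤ ρ²=62; F_rep = 7·(-4,-6)/52² = (-0.0104,-0.0155)
F = F_att + ΣF_rep = (-2.0104,2.4845)
p' = p + 1/20·F = (-7.1005,-1.8758)

Fx=-2.0104 Fy=2.4845 x'=-7.1005 y'=-1.8758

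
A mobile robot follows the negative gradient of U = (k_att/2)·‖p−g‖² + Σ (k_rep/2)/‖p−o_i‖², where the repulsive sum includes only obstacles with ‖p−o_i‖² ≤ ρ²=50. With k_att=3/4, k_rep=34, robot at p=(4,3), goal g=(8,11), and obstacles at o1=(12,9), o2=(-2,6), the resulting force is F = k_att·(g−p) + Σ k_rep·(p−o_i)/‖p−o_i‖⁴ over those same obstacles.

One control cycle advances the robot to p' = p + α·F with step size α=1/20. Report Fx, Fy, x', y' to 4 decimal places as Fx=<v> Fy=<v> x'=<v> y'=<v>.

F_att = 3/4·(g−p) = 3/4·(4,8) = (3.0000,6.0000)
o1: d²=100 > ρ²=50 → inactive
o2: d²=45 ≤ ρ²=50; F_rep = 34·(6,-3)/45² = (0.1007,-0.0504)
F = F_att + ΣF_rep = (3.1007,5.9496)
p' = p + 1/20·F = (4.1550,3.2975)

Fx=3.1007 Fy=5.9496 x'=4.1550 y'=3.2975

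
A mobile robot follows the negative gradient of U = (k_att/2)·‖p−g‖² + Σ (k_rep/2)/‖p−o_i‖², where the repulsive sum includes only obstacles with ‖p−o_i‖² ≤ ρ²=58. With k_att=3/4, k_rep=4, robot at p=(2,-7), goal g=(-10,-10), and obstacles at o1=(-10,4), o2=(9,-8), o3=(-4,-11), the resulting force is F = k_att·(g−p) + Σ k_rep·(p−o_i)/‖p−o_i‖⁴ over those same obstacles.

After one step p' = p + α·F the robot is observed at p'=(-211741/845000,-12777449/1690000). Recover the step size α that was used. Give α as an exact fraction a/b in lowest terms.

α = 1/4

F_att = 3/4·(g−p) = 3/4·(-12,-3) = (-9.0000,-2.2500)
o1: d²=265 > ρ²=58 → inactive
o2: d²=50 ≤ ρ²=58; F_rep = 4·(-7,1)/50² = (-0.0112,0.0016)
o3: d²=52 ≤ ρ²=58; F_rep = 4·(6,4)/52² = (0.0089,0.0059)
F = F_att + ΣF_rep = (-9.0023,-2.2425)
Δp = p'−p = (-2.2506,-0.5606); α = Δx/Fx = (-1901741/845000) / (-1901741/211250) = 1/4
check: Δy/Fy = (-947449/1690000) / (-947449/422500) = 1/4 ✓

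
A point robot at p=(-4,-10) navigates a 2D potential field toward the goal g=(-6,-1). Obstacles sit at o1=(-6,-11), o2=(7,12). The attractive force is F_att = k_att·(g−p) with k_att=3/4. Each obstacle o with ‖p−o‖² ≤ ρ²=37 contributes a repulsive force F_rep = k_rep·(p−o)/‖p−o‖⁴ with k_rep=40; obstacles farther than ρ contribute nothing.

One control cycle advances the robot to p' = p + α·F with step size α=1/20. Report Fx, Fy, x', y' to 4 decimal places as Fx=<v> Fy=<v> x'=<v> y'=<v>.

Fx=1.7000 Fy=8.3500 x'=-3.9150 y'=-9.5825

F_att = 3/4·(g−p) = 3/4·(-2,9) = (-1.5000,6.7500)
o1: d²=5 ≤ ρ²=37; F_rep = 40·(2,1)/5² = (3.2000,1.6000)
o2: d²=605 > ρ²=37 → inactive
F = F_att + ΣF_rep = (1.7000,8.3500)
p' = p + 1/20·F = (-3.9150,-9.5825)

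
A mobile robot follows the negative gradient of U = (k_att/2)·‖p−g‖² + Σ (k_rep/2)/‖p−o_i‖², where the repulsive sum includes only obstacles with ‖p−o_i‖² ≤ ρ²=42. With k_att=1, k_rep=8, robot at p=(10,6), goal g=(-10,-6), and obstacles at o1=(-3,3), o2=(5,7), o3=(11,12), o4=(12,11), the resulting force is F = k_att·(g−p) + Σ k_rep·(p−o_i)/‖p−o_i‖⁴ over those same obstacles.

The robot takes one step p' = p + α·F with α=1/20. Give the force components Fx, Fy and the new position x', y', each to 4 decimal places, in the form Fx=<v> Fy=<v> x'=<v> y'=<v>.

Fx=-19.9657 Fy=-12.0945 x'=9.0017 y'=5.3953

F_att = 1·(g−p) = 1·(-20,-12) = (-20.0000,-12.0000)
o1: d²=178 > ρ²=42 → inactive
o2: d²=26 ≤ ρ²=42; F_rep = 8·(5,-1)/26² = (0.0592,-0.0118)
o3: d²=37 ≤ ρ²=42; F_rep = 8·(-1,-6)/37² = (-0.0058,-0.0351)
o4: d²=29 ≤ ρ²=42; F_rep = 8·(-2,-5)/29² = (-0.0190,-0.0476)
F = F_att + ΣF_rep = (-19.9657,-12.0945)
p' = p + 1/20·F = (9.0017,5.3953)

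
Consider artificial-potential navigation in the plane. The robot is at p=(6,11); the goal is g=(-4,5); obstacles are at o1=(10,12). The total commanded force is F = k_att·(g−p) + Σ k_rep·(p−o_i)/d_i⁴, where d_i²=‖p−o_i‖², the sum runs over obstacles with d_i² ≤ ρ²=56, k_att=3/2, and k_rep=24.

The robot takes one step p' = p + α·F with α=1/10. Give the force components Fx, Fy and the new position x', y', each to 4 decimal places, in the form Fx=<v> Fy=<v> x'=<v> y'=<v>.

Fx=-15.3322 Fy=-9.0830 x'=4.4668 y'=10.0917

F_att = 3/2·(g−p) = 3/2·(-10,-6) = (-15.0000,-9.0000)
o1: d²=17 ≤ ρ²=56; F_rep = 24·(-4,-1)/17² = (-0.3322,-0.0830)
F = F_att + ΣF_rep = (-15.3322,-9.0830)
p' = p + 1/10·F = (4.4668,10.0917)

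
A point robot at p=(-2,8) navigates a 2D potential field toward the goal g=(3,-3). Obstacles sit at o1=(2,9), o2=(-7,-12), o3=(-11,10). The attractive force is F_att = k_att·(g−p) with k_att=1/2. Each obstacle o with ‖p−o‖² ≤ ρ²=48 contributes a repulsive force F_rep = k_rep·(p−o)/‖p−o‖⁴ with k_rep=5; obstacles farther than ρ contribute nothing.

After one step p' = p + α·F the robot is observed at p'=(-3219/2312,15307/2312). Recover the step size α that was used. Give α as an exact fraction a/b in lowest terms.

α = 1/4

F_att = 1/2·(g−p) = 1/2·(5,-11) = (2.5000,-5.5000)
o1: d²=17 ≤ ρ²=48; F_rep = 5·(-4,-1)/17² = (-0.0692,-0.0173)
o2: d²=425 > ρ²=48 → inactive
o3: d²=85 > ρ²=48 → inactive
F = F_att + ΣF_rep = (2.4308,-5.5173)
Δp = p'−p = (0.6077,-1.3793); α = Δx/Fx = (1405/2312) / (1405/578) = 1/4
check: Δy/Fy = (-3189/2312) / (-3189/578) = 1/4 ✓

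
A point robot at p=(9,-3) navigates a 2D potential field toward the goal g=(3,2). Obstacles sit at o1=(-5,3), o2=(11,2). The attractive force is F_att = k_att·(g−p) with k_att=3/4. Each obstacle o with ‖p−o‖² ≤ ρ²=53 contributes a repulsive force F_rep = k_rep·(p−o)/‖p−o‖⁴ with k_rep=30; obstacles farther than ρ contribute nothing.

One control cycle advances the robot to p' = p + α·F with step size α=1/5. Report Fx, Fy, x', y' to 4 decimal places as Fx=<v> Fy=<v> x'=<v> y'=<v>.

F_att = 3/4·(g−p) = 3/4·(-6,5) = (-4.5000,3.7500)
o1: d²=232 > ρ²=53 → inactive
o2: d²=29 ≤ ρ²=53; F_rep = 30·(-2,-5)/29² = (-0.0713,-0.1784)
F = F_att + ΣF_rep = (-4.5713,3.5716)
p' = p + 1/5·F = (8.0857,-2.2857)

Fx=-4.5713 Fy=3.5716 x'=8.0857 y'=-2.2857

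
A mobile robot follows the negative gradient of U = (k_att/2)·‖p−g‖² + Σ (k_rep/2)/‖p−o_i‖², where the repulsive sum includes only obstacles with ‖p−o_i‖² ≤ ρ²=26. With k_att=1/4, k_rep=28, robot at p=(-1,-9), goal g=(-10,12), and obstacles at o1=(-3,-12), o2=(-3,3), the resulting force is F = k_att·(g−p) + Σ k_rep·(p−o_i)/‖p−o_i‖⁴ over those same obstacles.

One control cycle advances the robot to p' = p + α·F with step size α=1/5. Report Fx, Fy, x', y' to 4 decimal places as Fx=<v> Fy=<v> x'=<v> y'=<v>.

Fx=-1.9186 Fy=5.7470 x'=-1.3837 y'=-7.8506

F_att = 1/4·(g−p) = 1/4·(-9,21) = (-2.2500,5.2500)
o1: d²=13 ≤ ρ²=26; F_rep = 28·(2,3)/13² = (0.3314,0.4970)
o2: d²=148 > ρ²=26 → inactive
F = F_att + ΣF_rep = (-1.9186,5.7470)
p' = p + 1/5·F = (-1.3837,-7.8506)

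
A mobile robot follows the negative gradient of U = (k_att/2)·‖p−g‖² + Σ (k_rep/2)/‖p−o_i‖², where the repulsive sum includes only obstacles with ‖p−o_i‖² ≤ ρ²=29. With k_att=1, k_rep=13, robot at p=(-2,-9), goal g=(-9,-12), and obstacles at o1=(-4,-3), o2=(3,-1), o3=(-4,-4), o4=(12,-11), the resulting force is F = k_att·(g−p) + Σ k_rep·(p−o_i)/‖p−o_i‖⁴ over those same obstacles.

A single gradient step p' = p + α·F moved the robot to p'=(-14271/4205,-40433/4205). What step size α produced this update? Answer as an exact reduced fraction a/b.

α = 1/5

F_att = 1·(g−p) = 1·(-7,-3) = (-7.0000,-3.0000)
o1: d²=40 > ρ²=29 → inactive
o2: d²=89 > ρ²=29 → inactive
o3: d²=29 ≤ ρ²=29; F_rep = 13·(2,-5)/29² = (0.0309,-0.0773)
o4: d²=200 > ρ²=29 → inactive
F = F_att + ΣF_rep = (-6.9691,-3.0773)
Δp = p'−p = (-1.3938,-0.6155); α = Δx/Fx = (-5861/4205) / (-5861/841) = 1/5
check: Δy/Fy = (-2588/4205) / (-2588/841) = 1/5 ✓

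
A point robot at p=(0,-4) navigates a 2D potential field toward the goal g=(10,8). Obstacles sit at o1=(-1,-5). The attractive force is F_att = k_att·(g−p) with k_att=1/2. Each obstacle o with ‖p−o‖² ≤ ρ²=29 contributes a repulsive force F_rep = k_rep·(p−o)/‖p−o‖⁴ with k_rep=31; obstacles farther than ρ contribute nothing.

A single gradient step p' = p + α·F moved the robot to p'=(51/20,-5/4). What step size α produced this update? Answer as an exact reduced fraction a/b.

α = 1/5

F_att = 1/2·(g−p) = 1/2·(10,12) = (5.0000,6.0000)
o1: d²=2 ≤ ρ²=29; F_rep = 31·(1,1)/2² = (7.7500,7.7500)
F = F_att + ΣF_rep = (12.7500,13.7500)
Δp = p'−p = (2.5500,2.7500); α = Δx/Fx = (51/20) / (51/4) = 1/5
check: Δy/Fy = (11/4) / (55/4) = 1/5 ✓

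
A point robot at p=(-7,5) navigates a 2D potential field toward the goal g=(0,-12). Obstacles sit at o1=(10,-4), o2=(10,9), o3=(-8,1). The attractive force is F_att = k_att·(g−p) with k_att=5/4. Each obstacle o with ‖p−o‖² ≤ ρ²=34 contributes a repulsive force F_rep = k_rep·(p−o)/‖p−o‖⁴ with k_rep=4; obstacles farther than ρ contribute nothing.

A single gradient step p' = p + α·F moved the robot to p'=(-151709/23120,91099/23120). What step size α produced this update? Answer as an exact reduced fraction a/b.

α = 1/20

F_att = 5/4·(g−p) = 5/4·(7,-17) = (8.7500,-21.2500)
o1: d²=370 > ρ²=34 → inactive
o2: d²=305 > ρ²=34 → inactive
o3: d²=17 ≤ ρ²=34; F_rep = 4·(1,4)/17² = (0.0138,0.0554)
F = F_att + ΣF_rep = (8.7638,-21.1946)
Δp = p'−p = (0.4382,-1.0597); α = Δx/Fx = (10131/23120) / (10131/1156) = 1/20
check: Δy/Fy = (-24501/23120) / (-24501/1156) = 1/20 ✓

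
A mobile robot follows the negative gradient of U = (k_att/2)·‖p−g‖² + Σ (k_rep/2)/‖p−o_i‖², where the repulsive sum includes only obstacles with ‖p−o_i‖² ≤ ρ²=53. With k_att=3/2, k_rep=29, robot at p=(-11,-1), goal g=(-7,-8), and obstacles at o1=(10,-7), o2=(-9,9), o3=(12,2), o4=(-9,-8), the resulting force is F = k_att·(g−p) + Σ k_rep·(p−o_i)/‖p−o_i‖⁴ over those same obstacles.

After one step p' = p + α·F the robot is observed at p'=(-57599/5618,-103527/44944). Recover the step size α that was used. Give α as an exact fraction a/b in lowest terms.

α = 1/8

F_att = 3/2·(g−p) = 3/2·(4,-7) = (6.0000,-10.5000)
o1: d²=477 > ρ²=53 → inactive
o2: d²=104 > ρ²=53 → inactive
o3: d²=538 > ρ²=53 → inactive
o4: d²=53 ≤ ρ²=53; F_rep = 29·(-2,7)/53² = (-0.0206,0.0723)
F = F_att + ΣF_rep = (5.9794,-10.4277)
Δp = p'−p = (0.7474,-1.3035); α = Δx/Fx = (4199/5618) / (16796/2809) = 1/8
check: Δy/Fy = (-58583/44944) / (-58583/5618) = 1/8 ✓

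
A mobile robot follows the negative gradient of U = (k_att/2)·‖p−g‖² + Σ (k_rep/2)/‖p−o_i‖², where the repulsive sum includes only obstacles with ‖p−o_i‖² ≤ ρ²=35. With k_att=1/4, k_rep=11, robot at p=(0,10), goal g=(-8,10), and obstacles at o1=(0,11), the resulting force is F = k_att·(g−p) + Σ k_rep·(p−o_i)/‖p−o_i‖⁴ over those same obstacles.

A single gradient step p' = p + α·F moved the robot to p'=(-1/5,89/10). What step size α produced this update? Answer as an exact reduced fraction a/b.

F_att = 1/4·(g−p) = 1/4·(-8,0) = (-2.0000,0.0000)
o1: d²=1 ≤ ρ²=35; F_rep = 11·(0,-1)/1² = (0.0000,-11.0000)
F = F_att + ΣF_rep = (-2.0000,-11.0000)
Δp = p'−p = (-0.2000,-1.1000); α = Δx/Fx = (-1/5) / (-2) = 1/10
check: Δy/Fy = (-11/10) / (-11) = 1/10 ✓

α = 1/10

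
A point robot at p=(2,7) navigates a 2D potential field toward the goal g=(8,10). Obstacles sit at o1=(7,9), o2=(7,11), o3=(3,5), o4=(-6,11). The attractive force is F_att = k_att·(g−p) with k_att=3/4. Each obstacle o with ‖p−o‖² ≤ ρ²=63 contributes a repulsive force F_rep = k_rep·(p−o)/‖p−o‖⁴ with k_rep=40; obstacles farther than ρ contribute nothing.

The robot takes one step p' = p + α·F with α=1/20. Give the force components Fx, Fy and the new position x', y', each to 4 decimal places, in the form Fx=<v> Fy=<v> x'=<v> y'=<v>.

F_att = 3/4·(g−p) = 3/4·(6,3) = (4.5000,2.2500)
o1: d²=29 ≤ ρ²=63; F_rep = 40·(-5,-2)/29² = (-0.2378,-0.0951)
o2: d²=41 ≤ ρ²=63; F_rep = 40·(-5,-4)/41² = (-0.1190,-0.0952)
o3: d²=5 ≤ ρ²=63; F_rep = 40·(-1,2)/5² = (-1.6000,3.2000)
o4: d²=80 > ρ²=63 → inactive
F = F_att + ΣF_rep = (2.5432,5.2597)
p' = p + 1/20·F = (2.1272,7.2630)

Fx=2.5432 Fy=5.2597 x'=2.1272 y'=7.2630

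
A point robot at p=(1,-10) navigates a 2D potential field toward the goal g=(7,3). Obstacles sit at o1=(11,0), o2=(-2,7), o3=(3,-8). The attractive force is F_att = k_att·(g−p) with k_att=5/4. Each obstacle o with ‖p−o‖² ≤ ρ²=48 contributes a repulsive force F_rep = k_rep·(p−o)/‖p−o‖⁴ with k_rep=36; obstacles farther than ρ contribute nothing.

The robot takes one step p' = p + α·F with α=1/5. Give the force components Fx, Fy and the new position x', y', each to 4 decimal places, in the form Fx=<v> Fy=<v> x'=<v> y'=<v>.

Fx=6.3750 Fy=15.1250 x'=2.2750 y'=-6.9750

F_att = 5/4·(g−p) = 5/4·(6,13) = (7.5000,16.2500)
o1: d²=200 > ρ²=48 → inactive
o2: d²=298 > ρ²=48 → inactive
o3: d²=8 ≤ ρ²=48; F_rep = 36·(-2,-2)/8² = (-1.1250,-1.1250)
F = F_att + ΣF_rep = (6.3750,15.1250)
p' = p + 1/5·F = (2.2750,-6.9750)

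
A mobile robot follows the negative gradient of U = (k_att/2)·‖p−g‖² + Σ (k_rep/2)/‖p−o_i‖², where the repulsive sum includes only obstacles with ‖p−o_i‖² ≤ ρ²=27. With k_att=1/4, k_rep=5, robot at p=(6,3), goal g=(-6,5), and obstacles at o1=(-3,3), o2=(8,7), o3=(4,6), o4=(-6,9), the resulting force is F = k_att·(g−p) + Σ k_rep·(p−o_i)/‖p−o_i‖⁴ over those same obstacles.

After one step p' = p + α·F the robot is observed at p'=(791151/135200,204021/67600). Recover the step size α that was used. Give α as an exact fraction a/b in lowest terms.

F_att = 1/4·(g−p) = 1/4·(-12,2) = (-3.0000,0.5000)
o1: d²=81 > ρ²=27 → inactive
o2: d²=20 ≤ ρ²=27; F_rep = 5·(-2,-4)/20² = (-0.0250,-0.0500)
o3: d²=13 ≤ ρ²=27; F_rep = 5·(2,-3)/13² = (0.0592,-0.0888)
o4: d²=180 > ρ²=27 → inactive
F = F_att + ΣF_rep = (-2.9658,0.3612)
Δp = p'−p = (-0.1483,0.0181); α = Δx/Fx = (-20049/135200) / (-20049/6760) = 1/20
check: Δy/Fy = (1221/67600) / (1221/3380) = 1/20 ✓

α = 1/20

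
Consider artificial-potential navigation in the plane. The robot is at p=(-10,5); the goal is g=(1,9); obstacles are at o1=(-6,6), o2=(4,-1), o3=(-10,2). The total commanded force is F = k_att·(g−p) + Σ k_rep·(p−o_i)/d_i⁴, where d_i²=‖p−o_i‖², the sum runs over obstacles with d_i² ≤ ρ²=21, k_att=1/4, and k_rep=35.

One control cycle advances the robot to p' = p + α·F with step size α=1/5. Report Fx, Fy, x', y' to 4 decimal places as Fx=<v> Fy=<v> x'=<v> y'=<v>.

Fx=2.2656 Fy=2.1752 x'=-9.5469 y'=5.4350

F_att = 1/4·(g−p) = 1/4·(11,4) = (2.7500,1.0000)
o1: d²=17 ≤ ρ²=21; F_rep = 35·(-4,-1)/17² = (-0.4844,-0.1211)
o2: d²=232 > ρ²=21 → inactive
o3: d²=9 ≤ ρ²=21; F_rep = 35·(0,3)/9² = (0.0000,1.2963)
F = F_att + ΣF_rep = (2.2656,2.1752)
p' = p + 1/5·F = (-9.5469,5.4350)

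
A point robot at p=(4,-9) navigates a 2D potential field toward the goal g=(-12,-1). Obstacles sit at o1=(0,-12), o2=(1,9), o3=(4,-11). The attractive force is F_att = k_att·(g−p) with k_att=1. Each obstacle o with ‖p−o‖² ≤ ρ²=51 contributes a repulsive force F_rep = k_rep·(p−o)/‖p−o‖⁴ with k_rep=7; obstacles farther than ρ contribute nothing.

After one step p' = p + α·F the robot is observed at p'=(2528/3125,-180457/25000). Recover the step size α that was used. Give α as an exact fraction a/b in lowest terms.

α = 1/5

F_att = 1·(g−p) = 1·(-16,8) = (-16.0000,8.0000)
o1: d²=25 ≤ ρ²=51; F_rep = 7·(4,3)/25² = (0.0448,0.0336)
o2: d²=333 > ρ²=51 → inactive
o3: d²=4 ≤ ρ²=51; F_rep = 7·(0,2)/4² = (0.0000,0.8750)
F = F_att + ΣF_rep = (-15.9552,8.9086)
Δp = p'−p = (-3.1910,1.7817); α = Δx/Fx = (-9972/3125) / (-9972/625) = 1/5
check: Δy/Fy = (44543/25000) / (44543/5000) = 1/5 ✓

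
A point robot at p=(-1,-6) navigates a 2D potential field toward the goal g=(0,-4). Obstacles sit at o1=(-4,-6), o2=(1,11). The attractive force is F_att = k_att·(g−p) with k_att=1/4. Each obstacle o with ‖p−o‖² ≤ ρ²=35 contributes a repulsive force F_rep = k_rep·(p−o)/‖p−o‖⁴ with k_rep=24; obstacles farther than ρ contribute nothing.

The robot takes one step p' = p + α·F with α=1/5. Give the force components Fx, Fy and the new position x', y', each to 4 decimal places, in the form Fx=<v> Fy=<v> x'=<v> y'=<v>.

F_att = 1/4·(g−p) = 1/4·(1,2) = (0.2500,0.5000)
o1: d²=9 ≤ ρ²=35; F_rep = 24·(3,0)/9² = (0.8889,0.0000)
o2: d²=293 > ρ²=35 → inactive
F = F_att + ΣF_rep = (1.1389,0.5000)
p' = p + 1/5·F = (-0.7722,-5.9000)

Fx=1.1389 Fy=0.5000 x'=-0.7722 y'=-5.9000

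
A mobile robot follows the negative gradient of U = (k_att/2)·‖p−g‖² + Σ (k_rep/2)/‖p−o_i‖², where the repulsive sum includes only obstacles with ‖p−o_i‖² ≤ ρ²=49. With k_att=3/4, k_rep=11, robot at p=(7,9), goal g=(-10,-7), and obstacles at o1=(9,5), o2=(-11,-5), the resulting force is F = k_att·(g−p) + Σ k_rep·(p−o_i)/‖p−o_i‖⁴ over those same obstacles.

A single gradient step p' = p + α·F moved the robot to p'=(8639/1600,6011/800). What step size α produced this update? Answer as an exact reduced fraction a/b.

F_att = 3/4·(g−p) = 3/4·(-17,-16) = (-12.7500,-12.0000)
o1: d²=20 ≤ ρ²=49; F_rep = 11·(-2,4)/20² = (-0.0550,0.1100)
o2: d²=520 > ρ²=49 → inactive
F = F_att + ΣF_rep = (-12.8050,-11.8900)
Δp = p'−p = (-1.6006,-1.4863); α = Δx/Fx = (-2561/1600) / (-2561/200) = 1/8
check: Δy/Fy = (-1189/800) / (-1189/100) = 1/8 ✓

α = 1/8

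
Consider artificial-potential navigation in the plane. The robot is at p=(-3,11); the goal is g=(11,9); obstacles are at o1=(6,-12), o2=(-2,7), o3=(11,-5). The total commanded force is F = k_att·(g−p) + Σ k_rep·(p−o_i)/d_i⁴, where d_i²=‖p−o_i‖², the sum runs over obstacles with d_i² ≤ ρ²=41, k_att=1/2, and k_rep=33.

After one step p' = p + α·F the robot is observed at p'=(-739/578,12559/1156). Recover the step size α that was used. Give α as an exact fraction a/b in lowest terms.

F_att = 1/2·(g−p) = 1/2·(14,-2) = (7.0000,-1.0000)
o1: d²=610 > ρ²=41 → inactive
o2: d²=17 ≤ ρ²=41; F_rep = 33·(-1,4)/17² = (-0.1142,0.4567)
o3: d²=452 > ρ²=41 → inactive
F = F_att + ΣF_rep = (6.8858,-0.5433)
Δp = p'−p = (1.7215,-0.1358); α = Δx/Fx = (995/578) / (1990/289) = 1/4
check: Δy/Fy = (-157/1156) / (-157/289) = 1/4 ✓

α = 1/4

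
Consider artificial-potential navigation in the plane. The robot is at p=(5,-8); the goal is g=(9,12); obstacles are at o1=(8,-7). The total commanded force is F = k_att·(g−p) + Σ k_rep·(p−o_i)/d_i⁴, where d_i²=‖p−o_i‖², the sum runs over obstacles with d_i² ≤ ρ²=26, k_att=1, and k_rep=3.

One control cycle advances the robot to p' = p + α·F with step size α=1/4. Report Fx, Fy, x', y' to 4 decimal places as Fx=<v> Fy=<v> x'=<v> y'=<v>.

Fx=3.9100 Fy=19.9700 x'=5.9775 y'=-3.0075

F_att = 1·(g−p) = 1·(4,20) = (4.0000,20.0000)
o1: d²=10 ≤ ρ²=26; F_rep = 3·(-3,-1)/10² = (-0.0900,-0.0300)
F = F_att + ΣF_rep = (3.9100,19.9700)
p' = p + 1/4·F = (5.9775,-3.0075)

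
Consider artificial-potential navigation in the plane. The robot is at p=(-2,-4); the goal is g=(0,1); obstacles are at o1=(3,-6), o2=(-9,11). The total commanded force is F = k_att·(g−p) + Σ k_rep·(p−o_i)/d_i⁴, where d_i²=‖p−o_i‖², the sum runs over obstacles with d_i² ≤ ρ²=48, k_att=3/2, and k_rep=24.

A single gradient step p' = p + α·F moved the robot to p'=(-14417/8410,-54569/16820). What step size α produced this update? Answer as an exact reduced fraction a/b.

F_att = 3/2·(g−p) = 3/2·(2,5) = (3.0000,7.5000)
o1: d²=29 ≤ ρ²=48; F_rep = 24·(-5,2)/29² = (-0.1427,0.0571)
o2: d²=274 > ρ²=48 → inactive
F = F_att + ΣF_rep = (2.8573,7.5571)
Δp = p'−p = (0.2857,0.7557); α = Δx/Fx = (2403/8410) / (2403/841) = 1/10
check: Δy/Fy = (12711/16820) / (12711/1682) = 1/10 ✓

α = 1/10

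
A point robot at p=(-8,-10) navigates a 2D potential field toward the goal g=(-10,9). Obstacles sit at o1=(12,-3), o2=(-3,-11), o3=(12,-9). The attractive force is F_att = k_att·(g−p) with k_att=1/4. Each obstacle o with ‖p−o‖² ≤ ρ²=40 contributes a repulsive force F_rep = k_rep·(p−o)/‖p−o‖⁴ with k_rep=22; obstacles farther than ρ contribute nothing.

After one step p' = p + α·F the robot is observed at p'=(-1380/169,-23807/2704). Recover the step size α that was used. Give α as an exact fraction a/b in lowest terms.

α = 1/4

F_att = 1/4·(g−p) = 1/4·(-2,19) = (-0.5000,4.7500)
o1: d²=449 > ρ²=40 → inactive
o2: d²=26 ≤ ρ²=40; F_rep = 22·(-5,1)/26² = (-0.1627,0.0325)
o3: d²=401 > ρ²=40 → inactive
F = F_att + ΣF_rep = (-0.6627,4.7825)
Δp = p'−p = (-0.1657,1.1956); α = Δx/Fx = (-28/169) / (-112/169) = 1/4
check: Δy/Fy = (3233/2704) / (3233/676) = 1/4 ✓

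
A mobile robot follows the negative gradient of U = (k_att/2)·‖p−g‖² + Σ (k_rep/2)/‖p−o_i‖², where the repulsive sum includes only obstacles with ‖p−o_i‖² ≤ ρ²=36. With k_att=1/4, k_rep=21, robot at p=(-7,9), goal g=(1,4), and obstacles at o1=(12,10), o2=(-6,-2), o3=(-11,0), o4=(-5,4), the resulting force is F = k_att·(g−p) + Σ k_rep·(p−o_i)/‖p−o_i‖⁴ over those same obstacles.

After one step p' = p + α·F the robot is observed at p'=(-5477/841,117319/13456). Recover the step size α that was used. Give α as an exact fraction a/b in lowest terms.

α = 1/4

F_att = 1/4·(g−p) = 1/4·(8,-5) = (2.0000,-1.2500)
o1: d²=362 > ρ²=36 → inactive
o2: d²=122 > ρ²=36 → inactive
o3: d²=97 > ρ²=36 → inactive
o4: d²=29 ≤ ρ²=36; F_rep = 21·(-2,5)/29² = (-0.0499,0.1249)
F = F_att + ΣF_rep = (1.9501,-1.1251)
Δp = p'−p = (0.4875,-0.2813); α = Δx/Fx = (410/841) / (1640/841) = 1/4
check: Δy/Fy = (-3785/13456) / (-3785/3364) = 1/4 ✓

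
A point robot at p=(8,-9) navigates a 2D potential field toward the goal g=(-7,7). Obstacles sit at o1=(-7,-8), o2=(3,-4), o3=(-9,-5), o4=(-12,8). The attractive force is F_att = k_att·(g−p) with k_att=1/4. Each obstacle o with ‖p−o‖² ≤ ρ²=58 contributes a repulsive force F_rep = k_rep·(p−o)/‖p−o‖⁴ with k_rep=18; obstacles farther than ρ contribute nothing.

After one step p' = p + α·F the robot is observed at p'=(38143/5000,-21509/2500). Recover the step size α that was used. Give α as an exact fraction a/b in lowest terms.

F_att = 1/4·(g−p) = 1/4·(-15,16) = (-3.7500,4.0000)
o1: d²=226 > ρ²=58 → inactive
o2: d²=50 ≤ ρ²=58; F_rep = 18·(5,-5)/50² = (0.0360,-0.0360)
o3: d²=305 > ρ²=58 → inactive
o4: d²=689 > ρ²=58 → inactive
F = F_att + ΣF_rep = (-3.7140,3.9640)
Δp = p'−p = (-0.3714,0.3964); α = Δx/Fx = (-1857/5000) / (-1857/500) = 1/10
check: Δy/Fy = (991/2500) / (991/250) = 1/10 ✓

α = 1/10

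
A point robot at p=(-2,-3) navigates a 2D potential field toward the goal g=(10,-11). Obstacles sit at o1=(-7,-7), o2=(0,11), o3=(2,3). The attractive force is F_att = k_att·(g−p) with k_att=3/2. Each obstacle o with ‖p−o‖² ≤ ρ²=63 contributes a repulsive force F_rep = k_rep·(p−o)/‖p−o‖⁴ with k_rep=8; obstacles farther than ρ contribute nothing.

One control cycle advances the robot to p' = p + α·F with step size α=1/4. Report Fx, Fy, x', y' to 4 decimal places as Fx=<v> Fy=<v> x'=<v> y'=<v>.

F_att = 3/2·(g−p) = 3/2·(12,-8) = (18.0000,-12.0000)
o1: d²=41 ≤ ρ²=63; F_rep = 8·(5,4)/41² = (0.0238,0.0190)
o2: d²=200 > ρ²=63 → inactive
o3: d²=52 ≤ ρ²=63; F_rep = 8·(-4,-6)/52² = (-0.0118,-0.0178)
F = F_att + ΣF_rep = (18.0120,-11.9987)
p' = p + 1/4·F = (2.5030,-5.9997)

Fx=18.0120 Fy=-11.9987 x'=2.5030 y'=-5.9997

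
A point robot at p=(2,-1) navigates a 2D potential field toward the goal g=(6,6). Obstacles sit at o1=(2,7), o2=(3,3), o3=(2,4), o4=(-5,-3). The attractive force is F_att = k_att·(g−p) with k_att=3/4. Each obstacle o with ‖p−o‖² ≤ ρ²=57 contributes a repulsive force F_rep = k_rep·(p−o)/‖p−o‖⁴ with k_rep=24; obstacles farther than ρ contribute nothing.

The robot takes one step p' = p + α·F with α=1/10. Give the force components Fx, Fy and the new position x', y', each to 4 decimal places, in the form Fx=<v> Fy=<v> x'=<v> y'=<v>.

Fx=2.9768 Fy=4.7429 x'=2.2977 y'=-0.5257

F_att = 3/4·(g−p) = 3/4·(4,7) = (3.0000,5.2500)
o1: d²=64 > ρ²=57 → inactive
o2: d²=17 ≤ ρ²=57; F_rep = 24·(-1,-4)/17² = (-0.0830,-0.3322)
o3: d²=25 ≤ ρ²=57; F_rep = 24·(0,-5)/25² = (0.0000,-0.1920)
o4: d²=53 ≤ ρ²=57; F_rep = 24·(7,2)/53² = (0.0598,0.0171)
F = F_att + ΣF_rep = (2.9768,4.7429)
p' = p + 1/10·F = (2.2977,-0.5257)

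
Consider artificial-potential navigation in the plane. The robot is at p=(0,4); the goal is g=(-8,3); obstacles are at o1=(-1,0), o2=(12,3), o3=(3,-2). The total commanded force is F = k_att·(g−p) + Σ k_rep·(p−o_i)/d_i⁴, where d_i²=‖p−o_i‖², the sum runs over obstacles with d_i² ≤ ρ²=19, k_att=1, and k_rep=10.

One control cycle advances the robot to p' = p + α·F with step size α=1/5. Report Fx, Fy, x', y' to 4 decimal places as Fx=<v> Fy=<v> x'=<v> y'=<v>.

F_att = 1·(g−p) = 1·(-8,-1) = (-8.0000,-1.0000)
o1: d²=17 ≤ ρ²=19; F_rep = 10·(1,4)/17² = (0.0346,0.1384)
o2: d²=145 > ρ²=19 → inactive
o3: d²=45 > ρ²=19 → inactive
F = F_att + ΣF_rep = (-7.9654,-0.8616)
p' = p + 1/5·F = (-1.5931,3.8277)

Fx=-7.9654 Fy=-0.8616 x'=-1.5931 y'=3.8277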